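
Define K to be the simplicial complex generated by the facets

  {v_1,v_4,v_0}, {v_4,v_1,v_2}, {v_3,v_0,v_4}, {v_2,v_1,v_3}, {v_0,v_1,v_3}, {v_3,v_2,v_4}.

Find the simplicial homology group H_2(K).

H_2 ≅ Z.

Take the total order v_0 < v_1 < v_2 < v_3 < v_4 on the vertex set. Then K (dimension 2) consists of the simplices:

  0-simplices (5): [v_0], [v_1], [v_2], [v_3], [v_4]
  1-simplices (9): [v_0,v_1], [v_0,v_3], [v_0,v_4], [v_1,v_2], [v_1,v_3], [v_1,v_4], [v_2,v_3], [v_2,v_4], [v_3,v_4]
  2-simplices (6): [v_0,v_1,v_3], [v_0,v_1,v_4], [v_0,v_3,v_4], [v_1,v_2,v_3], [v_1,v_2,v_4], [v_2,v_3,v_4]

so the chain groups are C_0 ≅ Z^5, C_1 ≅ Z^9, C_2 ≅ Z^6.

∂_1: C_1 → C_0 sends each edge [p,q] (with p < q) to q − p.
As a 5×9 matrix over Z this has rank 4, with invariant factors (1,1,1,1).

Boundary ∂_2: C_2 → C_1 acts by ∂[p,q,r] = [q,r] − [p,r] + [p,q]. For instance
  ∂[v_0,v_1,v_3] = [v_1,v_3] − [v_0,v_3] + [v_0,v_1],
  ∂[v_0,v_1,v_4] = [v_1,v_4] − [v_0,v_4] + [v_0,v_1].
As a 9×6 matrix over Z this has rank 5, with invariant factors (1,1,1,1,1).

Reading off H_k = ker ∂_k / im ∂_{k+1}:

  H_2: rank ker ∂_2 − rank ∂_3 = (6 − 5) − 0 = 1, and there is no ∂_3, so H_2 ≅ Z.

(K is a triangulation of the 2-sphere S^2.)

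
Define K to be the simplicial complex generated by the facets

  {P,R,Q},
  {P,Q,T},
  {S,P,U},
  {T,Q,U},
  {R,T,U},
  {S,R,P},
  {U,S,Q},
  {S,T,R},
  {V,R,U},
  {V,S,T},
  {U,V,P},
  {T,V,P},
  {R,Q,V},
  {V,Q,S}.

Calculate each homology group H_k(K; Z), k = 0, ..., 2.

Order the vertices as P < Q < R < S < T < U < V. Listing each simplex with vertices in this order, K has dimension 2 with simplices:

  0-simplices (7): P, Q, R, S, T, U, V
  1-simplices (21): PQ, PR, PS, PT, PU, PV, QR, QS, QT, QU, QV, RS, RT, RU, RV, ST, SU, SV, TU, TV, UV
  2-simplices (14): PQR, PQT, PRS, PSU, PTV, PUV, QRV, QSU, QSV, QTU, RST, RTU, RUV, STV

Hence C_0 ≅ Z^7, C_1 ≅ Z^21, C_2 ≅ Z^14.

Boundary ∂_1: C_1 → C_0 maps an edge to its endpoints' difference, ∂[p,q] = q − p. For instance
  ∂QU = U − Q.
As a 7×21 matrix over Z this has rank 6, with invariant factors (1,1,1,1,1,1).

Boundary ∂_2: C_2 → C_1 acts by ∂[p,q,r] = [q,r] − [p,r] + [p,q]. For instance
  ∂PQT = QT − PT + PQ,
  ∂QSV = SV − QV + QS.
As a 21×14 matrix over Z this has rank 13, with invariant factors (1,1,1,1,1,1,1,1,1,1,1,1,1).

Now H_k = ker ∂_k / im ∂_{k+1}, so:

  H_0: rank C_0 − rank ∂_1 = 7 − 6 = 1, and the invariant factors of ∂_1 are all 1, so H_0 = Z.
  H_1: rank ker ∂_1 − rank ∂_2 = (21 − 6) − 13 = 2, and the invariant factors of ∂_2 are all 1, so H_1 = Z^2.
  H_2: rank ker ∂_2 − rank ∂_3 = (14 − 13) − 0 = 1, and there is no ∂_3, so H_2 = Z.

H_0 = Z,  H_1 = Z^2,  H_2 = Z.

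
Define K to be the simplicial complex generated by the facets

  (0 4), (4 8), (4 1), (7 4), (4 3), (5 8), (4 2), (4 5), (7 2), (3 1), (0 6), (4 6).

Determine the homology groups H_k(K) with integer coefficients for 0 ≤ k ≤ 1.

H_0 ≅ Z,  H_1 ≅ Z^4.

We work with the vertex ordering 0 < 1 < 2 < 3 < 4 < 5 < 6 < 7 < 8. The simplices of K, each written with vertices in increasing order, are:

  0-simplices (9): [0], [1], [2], [3], [4], [5], [6], [7], [8]
  1-simplices (12): [0,4], [0,6], [1,3], [1,4], [2,4], [2,7], [3,4], [4,5], [4,6], [4,7], [4,8], [5,8]

Hence C_0 ≅ Z^9, C_1 ≅ Z^12.

Boundary ∂_1: C_1 → C_0 is given by ∂[p,q] = [q] − [p]. For instance
  ∂[2,4] = [4] − [2].
The resulting 9×12 matrix has rank 8, and its Smith normal form has invariant factors (1,1,1,1,1,1,1,1).

Computing H_k = (kernel of ∂_k) / (image of ∂_{k+1}):

  H_0: rank C_0 − rank ∂_1 = 9 − 8 = 1, and the invariant factors of ∂_1 are all 1, so H_0 = Z.
  H_1: rank ker ∂_1 − rank ∂_2 = (12 − 8) − 0 = 4, and there is no ∂_2, so H_1 = Z^4.

As a check, the Euler characteristic is 9 − 12 = -3, which agrees with 1 − 4 = -3.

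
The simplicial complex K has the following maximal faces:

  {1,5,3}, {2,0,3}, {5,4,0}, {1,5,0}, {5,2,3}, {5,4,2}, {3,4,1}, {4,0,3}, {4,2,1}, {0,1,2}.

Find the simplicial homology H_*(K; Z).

Take the total order 0 < 1 < 2 < 3 < 4 < 5 on the vertex set. Then K (dimension 2) consists of the simplices:

  0-simplices (6): [0], [1], [2], [3], [4], [5]
  1-simplices (15): [0,1], [0,2], [0,3], [0,4], [0,5], [1,2], [1,3], [1,4], [1,5], [2,3], [2,4], [2,5], [3,4], [3,5], [4,5]
  2-simplices (10): [0,1,2], [0,1,5], [0,2,3], [0,3,4], [0,4,5], [1,2,4], [1,3,4], [1,3,5], [2,3,5], [2,4,5]

giving chain groups C_0 ≅ Z^6, C_1 ≅ Z^15, C_2 ≅ Z^10.

∂_1: C_1 → C_0 sends each edge [p,q] (with p < q) to q − p.
As a 6×15 matrix over Z this has rank 5, with invariant factors (1,1,1,1,1).

The boundary map ∂_2: C_2 → C_1 maps a triangle to the signed sum of its edges. For instance
  ∂[0,2,3] = [2,3] − [0,3] + [0,2],
  ∂[0,1,2] = [1,2] − [0,2] + [0,1].
The resulting 15×10 matrix has rank 10, and its Smith normal form has invariant factors (1,1,1,1,1,1,1,1,1,2).

From H_k ≅ ker(∂_k) / im(∂_{k+1}) we obtain:

  H_0: rank C_0 − rank ∂_1 = 6 − 5 = 1, and the invariant factors of ∂_1 are all 1, so H_0 ≅ Z.
  H_1: rank ker ∂_1 − rank ∂_2 = (15 − 5) − 10 = 0, and ∂_2 has invariant factor 2 > 1, so H_1 ≅ Z/2Z.
  H_2: rank ker ∂_2 − rank ∂_3 = (10 − 10) − 0 = 0, and there is no ∂_3, so H_2 ≅ 0.

H_0 = Z,  H_1 = Z/2Z,  H_2 = 0.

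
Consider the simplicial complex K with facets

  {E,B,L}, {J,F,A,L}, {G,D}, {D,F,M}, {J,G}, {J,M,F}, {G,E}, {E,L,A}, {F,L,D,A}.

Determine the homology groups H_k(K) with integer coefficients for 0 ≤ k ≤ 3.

Order the vertices as A < B < D < E < F < G < J < L < M. Listing each simplex with vertices in this order, K has dimension 3 with simplices:

  0-simplices (9): A, B, D, E, F, G, J, L, M
  1-simplices (19): AD, AE, AF, AJ, AL, BE, BL, DF, DG, DL, DM, EG, EL, FJ, FL, FM, GJ, JL, JM
  2-simplices (11): ADF, ADL, AEL, AFJ, AFL, AJL, BEL, DFL, DFM, FJL, FJM
  3-simplices (2): ADFL, AFJL

giving chain groups C_0 ≅ Z^9, C_1 ≅ Z^19, C_2 ≅ Z^11, C_3 ≅ Z^2.

Boundary ∂_1: C_1 → C_0 sends each edge [p,q] (with p < q) to q − p. For instance
  ∂AJ = J − A.
The resulting 9×19 matrix has rank 8, and its Smith normal form has invariant factors (1,1,1,1,1,1,1,1).

∂_2: C_2 → C_1 sends each 2-simplex [p,q,r] to [q,r] − [p,r] + [p,q]. For instance
  ∂AFJ = FJ − AJ + AF,
  ∂AFL = FL − AL + AF.
As a 19×11 matrix over Z this has rank 9, with invariant factors (1,1,1,1,1,1,1,1,1).

∂_3: C_3 → C_2 sends each 3-simplex σ to the alternating sum Σ_i (−1)^i (σ with its i-th vertex removed). For instance
  ∂ADFL = DFL − AFL + ADL − ADF,
  ∂AFJL = FJL − AJL + AFL − AFJ.
The 11×2 boundary matrix has rank 2 and Smith normal form diag(1,1).

From H_k ≅ ker(∂_k) / im(∂_{k+1}) we obtain:

  H_0: rank C_0 − rank ∂_1 = 9 − 8 = 1, and the invariant factors of ∂_1 are all 1, so H_0 ≅ Z.
  H_1: rank ker ∂_1 − rank ∂_2 = (19 − 8) − 9 = 2, and the invariant factors of ∂_2 are all 1, so H_1 ≅ Z^2.
  H_2: rank ker ∂_2 − rank ∂_3 = (11 − 9) − 2 = 0, and the invariant factors of ∂_3 are all 1, so H_2 ≅ 0.
  H_3: rank ker ∂_3 − rank ∂_4 = (2 − 2) − 0 = 0, and there is no ∂_4, so H_3 ≅ 0.

H_0 = Z,  H_1 = Z^2,  H_2 = 0,  H_3 = 0.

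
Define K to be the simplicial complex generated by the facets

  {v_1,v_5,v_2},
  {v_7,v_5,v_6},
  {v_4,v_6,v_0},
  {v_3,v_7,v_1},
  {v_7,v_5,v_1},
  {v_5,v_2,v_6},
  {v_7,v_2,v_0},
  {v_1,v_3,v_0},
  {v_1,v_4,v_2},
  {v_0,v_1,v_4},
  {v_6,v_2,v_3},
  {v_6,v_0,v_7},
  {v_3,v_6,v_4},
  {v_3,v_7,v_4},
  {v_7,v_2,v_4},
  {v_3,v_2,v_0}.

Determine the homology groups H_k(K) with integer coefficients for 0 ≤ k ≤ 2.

H_0 ≅ Z,  H_1 ≅ Z^2,  H_2 ≅ Z.

We work with the vertex ordering v_0 < v_1 < v_2 < v_3 < v_4 < v_5 < v_6 < v_7. The simplices of K, each written with vertices in increasing order, are:

  0-simplices (8): [v_0], [v_1], [v_2], [v_3], [v_4], [v_5], [v_6], [v_7]
  1-simplices (24): (24 of them)
  2-simplices (16): (16 of them)

so the chain groups are C_0 ≅ Z^8, C_1 ≅ Z^24, C_2 ≅ Z^16.

Boundary ∂_1: C_1 → C_0 maps an edge to its endpoints' difference, ∂[p,q] = q − p. For instance
  ∂[v_2,v_7] = [v_7] − [v_2].
The 8×24 boundary matrix has rank 7 and Smith normal form diag(1,1,1,1,1,1,1).

The boundary map ∂_2: C_2 → C_1 acts by ∂[p,q,r] = [q,r] − [p,r] + [p,q]. For instance
  ∂[v_2,v_4,v_7] = [v_4,v_7] − [v_2,v_7] + [v_2,v_4],
  ∂[v_2,v_5,v_6] = [v_5,v_6] − [v_2,v_6] + [v_2,v_5].
The resulting 24×16 matrix has rank 15, and its Smith normal form has invariant factors (1,1,1,1,1,1,1,1,1,1,1,1,1,1,1).

From H_k ≅ ker(∂_k) / im(∂_{k+1}) we obtain:

  H_0: rank C_0 − rank ∂_1 = 8 − 7 = 1, and the invariant factors of ∂_1 are all 1, so H_0 ≅ Z.
  H_1: rank ker ∂_1 − rank ∂_2 = (24 − 7) − 15 = 2, and the invariant factors of ∂_2 are all 1, so H_1 ≅ Z^2.
  H_2: rank ker ∂_2 − rank ∂_3 = (16 − 15) − 0 = 1, and there is no ∂_3, so H_2 ≅ Z.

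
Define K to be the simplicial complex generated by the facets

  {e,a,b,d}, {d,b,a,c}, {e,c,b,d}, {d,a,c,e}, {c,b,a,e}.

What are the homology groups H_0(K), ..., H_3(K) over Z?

H_0 ≅ Z,  H_1 = 0,  H_2 = 0,  H_3 ≅ Z.

Order the vertices as a < b < c < d < e. Listing each simplex with vertices in this order, K has dimension 3 with simplices:

  0-simplices (5): a, b, c, d, e
  1-simplices (10): ab, ac, ad, ae, bc, bd, be, cd, ce, de
  2-simplices (10): abc, abd, abe, acd, ace, ade, bcd, bce, bde, cde
  3-simplices (5): abcd, abce, abde, acde, bcde

giving chain groups C_0 ≅ Z^5, C_1 ≅ Z^10, C_2 ≅ Z^10, C_3 ≅ Z^5.

∂_1: C_1 → C_0 sends each edge [p,q] (with p < q) to q − p.
The resulting 5×10 matrix has rank 4, and its Smith normal form has invariant factors (1,1,1,1).

The boundary map ∂_2: C_2 → C_1 sends each 2-simplex [p,q,r] to [q,r] − [p,r] + [p,q]. For instance
  ∂ade = de − ae + ad,
  ∂bce = ce − be + bc.
As a 10×10 matrix over Z this has rank 6, with invariant factors (1,1,1,1,1,1).

Boundary ∂_3: C_3 → C_2 sends each 3-simplex σ to the alternating sum Σ_i (−1)^i (σ with its i-th vertex removed). For instance
  ∂abce = bce − ace + abe − abc,
  ∂bcde = cde − bde + bce − bcd.
The resulting 10×5 matrix has rank 4, and its Smith normal form has invariant factors (1,1,1,1).

From H_k ≅ ker(∂_k) / im(∂_{k+1}) we obtain:

  H_0: rank C_0 − rank ∂_1 = 5 − 4 = 1, and the invariant factors of ∂_1 are all 1, so H_0 ≅ Z.
  H_1: rank ker ∂_1 − rank ∂_2 = (10 − 4) − 6 = 0, and the invariant factors of ∂_2 are all 1, so H_1 ≅ 0.
  H_2: rank ker ∂_2 − rank ∂_3 = (10 − 6) − 4 = 0, and the invariant factors of ∂_3 are all 1, so H_2 ≅ 0.
  H_3: rank ker ∂_3 − rank ∂_4 = (5 − 4) − 0 = 1, and there is no ∂_4, so H_3 ≅ Z.

As a check, the Euler characteristic is 5 − 10 + 10 − 5 = 0, which agrees with 1 − 0 + 0 − 1 = 0.
(K is a triangulation of the 3-sphere S^3.)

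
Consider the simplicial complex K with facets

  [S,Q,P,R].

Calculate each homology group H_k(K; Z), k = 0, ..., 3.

Order the vertices as P < Q < R < S. Listing each simplex with vertices in this order, K has dimension 3 with simplices:

  0-simplices (4): P, Q, R, S
  1-simplices (6): PQ, PR, PS, QR, QS, RS
  2-simplices (4): PQR, PQS, PRS, QRS
  3-simplices (1): PQRS

so the chain groups are C_0 ≅ Z^4, C_1 ≅ Z^6, C_2 ≅ Z^4, C_3 ≅ Z^1.

∂_1: C_1 → C_0 maps an edge to its endpoints' difference, ∂[p,q] = q − p. For instance
  ∂QR = R − Q.
The 4×6 boundary matrix has rank 3 and Smith normal form diag(1,1,1).

∂_2: C_2 → C_1 sends each 2-simplex [p,q,r] to [q,r] − [p,r] + [p,q]. For instance
  ∂PQR = QR − PR + PQ,
  ∂PQS = QS − PS + PQ.
The resulting 6×4 matrix has rank 3, and its Smith normal form has invariant factors (1,1,1).

The boundary map ∂_3: C_3 → C_2 sends each 3-simplex σ to the alternating sum Σ_i (−1)^i (σ with its i-th vertex removed). For instance
  ∂PQRS = QRS − PRS + PQS − PQR.
This gives a 4×1 integer matrix of rank 1; reducing to Smith normal form yields diagonal entries (1).

Now H_k = ker ∂_k / im ∂_{k+1}, so:

  H_0: rank C_0 − rank ∂_1 = 4 − 3 = 1, and the invariant factors of ∂_1 are all 1, so H_0 ≅ Z.
  H_1: rank ker ∂_1 − rank ∂_2 = (6 − 3) − 3 = 0, and the invariant factors of ∂_2 are all 1, so H_1 ≅ 0.
  H_2: rank ker ∂_2 − rank ∂_3 = (4 − 3) − 1 = 0, and the invariant factors of ∂_3 are all 1, so H_2 ≅ 0.
  H_3: rank ker ∂_3 − rank ∂_4 = (1 − 1) − 0 = 0, and there is no ∂_4, so H_3 ≅ 0.

H_0 ≅ Z,  H_1 = 0,  H_2 = 0,  H_3 = 0.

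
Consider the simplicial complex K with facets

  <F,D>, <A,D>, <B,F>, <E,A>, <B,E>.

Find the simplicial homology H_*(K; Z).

Take the total order A < B < D < E < F on the vertex set. Then K (dimension 1) consists of the simplices:

  0-simplices (5): A, B, D, E, F
  1-simplices (5): AD, AE, BE, BF, DF

Hence C_0 ≅ Z^5, C_1 ≅ Z^5.

∂_1: C_1 → C_0 is given by ∂[p,q] = [q] − [p]. For instance
  ∂AD = D − A.
The 5×5 boundary matrix has rank 4 and Smith normal form diag(1,1,1,1).

From H_k ≅ ker(∂_k) / im(∂_{k+1}) we obtain:

  H_0: rank C_0 − rank ∂_1 = 5 − 4 = 1, and the invariant factors of ∂_1 are all 1, so H_0 ≅ Z.
  H_1: rank ker ∂_1 − rank ∂_2 = (5 − 4) − 0 = 1, and there is no ∂_2, so H_1 ≅ Z.

H_0 = Z,  H_1 = Z.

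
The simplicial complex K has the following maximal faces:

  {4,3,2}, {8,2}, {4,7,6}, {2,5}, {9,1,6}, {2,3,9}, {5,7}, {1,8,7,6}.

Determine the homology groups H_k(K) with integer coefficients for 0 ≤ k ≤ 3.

Fix the vertex order 1 < 2 < 3 < 4 < 5 < 6 < 7 < 8 < 9 and write every simplex with vertices in increasing order. Then dim K = 3 and the simplices of K are:

  0-simplices (9): [1], [2], [3], [4], [5], [6], [7], [8], [9]
  1-simplices (18): [1,6], [1,7], [1,8], [1,9], [2,3], [2,4], [2,5], [2,8], [2,9], [3,4], [3,9], [4,6], [4,7], [5,7], [6,7], [6,8], [6,9], [7,8]
  2-simplices (8): [1,6,7], [1,6,8], [1,6,9], [1,7,8], [2,3,4], [2,3,9], [4,6,7], [6,7,8]
  3-simplices (1): [1,6,7,8]

so the chain groups are C_0 ≅ Z^9, C_1 ≅ Z^18, C_2 ≅ Z^8, C_3 ≅ Z^1.

∂_1: C_1 → C_0 is given by ∂[p,q] = [q] − [p].
The resulting 9×18 matrix has rank 8, and its Smith normal form has invariant factors (1,1,1,1,1,1,1,1).

The boundary map ∂_2: C_2 → C_1 sends each 2-simplex [p,q,r] to [q,r] − [p,r] + [p,q]. For instance
  ∂[1,6,9] = [6,9] − [1,9] + [1,6],
  ∂[2,3,4] = [3,4] − [2,4] + [2,3].
The 18×8 boundary matrix has rank 7 and Smith normal form diag(1,1,1,1,1,1,1).

The boundary map ∂_3: C_3 → C_2 sends each 3-simplex σ to the alternating sum Σ_i (−1)^i (σ with its i-th vertex removed). For instance
  ∂[1,6,7,8] = [6,7,8] − [1,7,8] + [1,6,8] − [1,6,7].
As a 8×1 matrix over Z this has rank 1, with invariant factors (1).

Now H_k = ker ∂_k / im ∂_{k+1}, so:

  H_0: rank C_0 − rank ∂_1 = 9 − 8 = 1, and the invariant factors of ∂_1 are all 1, so H_0 ≅ Z.
  H_1: rank ker ∂_1 − rank ∂_2 = (18 − 8) − 7 = 3, and the invariant factors of ∂_2 are all 1, so H_1 ≅ Z^3.
  H_2: rank ker ∂_2 − rank ∂_3 = (8 − 7) − 1 = 0, and the invariant factors of ∂_3 are all 1, so H_2 ≅ 0.
  H_3: rank ker ∂_3 − rank ∂_4 = (1 − 1) − 0 = 0, and there is no ∂_4, so H_3 ≅ 0.

As a check, the Euler characteristic is 9 − 18 + 8 − 1 = -2, which agrees with 1 − 3 + 0 − 0 = -2.

H_0 = Z,  H_1 = Z^3,  H_2 = 0,  H_3 = 0.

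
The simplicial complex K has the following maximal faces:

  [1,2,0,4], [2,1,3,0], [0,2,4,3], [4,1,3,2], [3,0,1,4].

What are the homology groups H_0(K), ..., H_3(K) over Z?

We work with the vertex ordering 0 < 1 < 2 < 3 < 4. The simplices of K, each written with vertices in increasing order, are:

  0-simplices (5): [0], [1], [2], [3], [4]
  1-simplices (10): [0,1], [0,2], [0,3], [0,4], [1,2], [1,3], [1,4], [2,3], [2,4], [3,4]
  2-simplices (10): [0,1,2], [0,1,3], [0,1,4], [0,2,3], [0,2,4], [0,3,4], [1,2,3], [1,2,4], [1,3,4], [2,3,4]
  3-simplices (5): [0,1,2,3], [0,1,2,4], [0,1,3,4], [0,2,3,4], [1,2,3,4]

giving chain groups C_0 ≅ Z^5, C_1 ≅ Z^10, C_2 ≅ Z^10, C_3 ≅ Z^5.

The boundary map ∂_1: C_1 → C_0 sends each edge [p,q] (with p < q) to q − p. For instance
  ∂[1,4] = [4] − [1].
The 5×10 boundary matrix has rank 4 and Smith normal form diag(1,1,1,1).

The boundary map ∂_2: C_2 → C_1 maps a triangle to the signed sum of its edges. For instance
  ∂[0,2,4] = [2,4] − [0,4] + [0,2],
  ∂[2,3,4] = [3,4] − [2,4] + [2,3].
The resulting 10×10 matrix has rank 6, and its Smith normal form has invariant factors (1,1,1,1,1,1).

∂_3: C_3 → C_2 sends each 3-simplex σ to the alternating sum Σ_i (−1)^i (σ with its i-th vertex removed). For instance
  ∂[0,1,3,4] = [1,3,4] − [0,3,4] + [0,1,4] − [0,1,3],
  ∂[0,2,3,4] = [2,3,4] − [0,3,4] + [0,2,4] − [0,2,3].
As a 10×5 matrix over Z this has rank 4, with invariant factors (1,1,1,1).

Now H_k = ker ∂_k / im ∂_{k+1}, so:

  H_0: rank C_0 − rank ∂_1 = 5 − 4 = 1, and the invariant factors of ∂_1 are all 1, so H_0 = Z.
  H_1: rank ker ∂_1 − rank ∂_2 = (10 − 4) − 6 = 0, and the invariant factors of ∂_2 are all 1, so H_1 = 0.
  H_2: rank ker ∂_2 − rank ∂_3 = (10 − 6) − 4 = 0, and the invariant factors of ∂_3 are all 1, so H_2 = 0.
  H_3: rank ker ∂_3 − rank ∂_4 = (5 − 4) − 0 = 1, and there is no ∂_4, so H_3 = Z.

As a check, the Euler characteristic is 5 − 10 + 10 − 5 = 0, which agrees with 1 − 0 + 0 − 1 = 0.
(K is a triangulation of the 3-sphere S^3.)

H_0 ≅ Z,  H_1 = 0,  H_2 = 0,  H_3 ≅ Z.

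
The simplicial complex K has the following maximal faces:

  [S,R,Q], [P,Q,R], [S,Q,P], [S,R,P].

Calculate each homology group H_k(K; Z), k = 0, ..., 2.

H_0 ≅ Z,  H_1 = 0,  H_2 ≅ Z.

We work with the vertex ordering P < Q < R < S. The simplices of K, each written with vertices in increasing order, are:

  0-simplices (4): P, Q, R, S
  1-simplices (6): PQ, PR, PS, QR, QS, RS
  2-simplices (4): PQR, PQS, PRS, QRS

giving chain groups C_0 ≅ Z^4, C_1 ≅ Z^6, C_2 ≅ Z^4.

Boundary ∂_1: C_1 → C_0 sends each edge [p,q] (with p < q) to q − p.
The 4×6 boundary matrix has rank 3 and Smith normal form diag(1,1,1).

Boundary ∂_2: C_2 → C_1 sends each 2-simplex [p,q,r] to [q,r] − [p,r] + [p,q]. For instance
  ∂QRS = RS − QS + QR,
  ∂PQR = QR − PR + PQ.
As a 6×4 matrix over Z this has rank 3, with invariant factors (1,1,1).

Reading off H_k = ker ∂_k / im ∂_{k+1}:

  H_0: rank C_0 − rank ∂_1 = 4 − 3 = 1, and the invariant factors of ∂_1 are all 1, so H_0 = Z.
  H_1: rank ker ∂_1 − rank ∂_2 = (6 − 3) − 3 = 0, and the invariant factors of ∂_2 are all 1, so H_1 = 0.
  H_2: rank ker ∂_2 − rank ∂_3 = (4 − 3) − 0 = 1, and there is no ∂_3, so H_2 = Z.

As a check, the Euler characteristic is 4 − 6 + 4 = 2, which agrees with 1 − 0 + 1 = 2.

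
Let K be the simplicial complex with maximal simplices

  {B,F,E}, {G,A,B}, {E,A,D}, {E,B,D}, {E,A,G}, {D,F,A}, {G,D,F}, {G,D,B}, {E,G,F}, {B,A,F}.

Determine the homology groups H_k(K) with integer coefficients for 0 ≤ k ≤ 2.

Fix the vertex order A < B < D < E < F < G and write every simplex with vertices in increasing order. Then dim K = 2 and the simplices of K are:

  0-simplices (6): A, B, D, E, F, G
  1-simplices (15): AB, AD, AE, AF, AG, BD, BE, BF, BG, DE, DF, DG, EF, EG, FG
  2-simplices (10): ABF, ABG, ADE, ADF, AEG, BDE, BDG, BEF, DFG, EFG

Hence C_0 ≅ Z^6, C_1 ≅ Z^15, C_2 ≅ Z^10.

∂_1: C_1 → C_0 maps an edge to its endpoints' difference, ∂[p,q] = q − p.
This gives a 6×15 integer matrix of rank 5; reducing to Smith normal form yields diagonal entries (1,1,1,1,1).

∂_2: C_2 → C_1 maps a triangle to the signed sum of its edges. For instance
  ∂ADE = DE − AE + AD,
  ∂BEF = EF − BF + BE.
The resulting 15×10 matrix has rank 10, and its Smith normal form has invariant factors (1,1,1,1,1,1,1,1,1,2).

Computing H_k = (kernel of ∂_k) / (image of ∂_{k+1}):

  H_0: rank C_0 − rank ∂_1 = 6 − 5 = 1, and the invariant factors of ∂_1 are all 1, so H_0 = Z.
  H_1: rank ker ∂_1 − rank ∂_2 = (15 − 5) − 10 = 0, and ∂_2 has invariant factor 2 > 1, so H_1 = Z/2Z.
  H_2: rank ker ∂_2 − rank ∂_3 = (10 − 10) − 0 = 0, and there is no ∂_3, so H_2 = 0.

As a check, the Euler characteristic is 6 − 15 + 10 = 1, which agrees with 1 − 0 + 0 = 1.

H_0 = Z,  H_1 = Z/2Z,  H_2 = 0.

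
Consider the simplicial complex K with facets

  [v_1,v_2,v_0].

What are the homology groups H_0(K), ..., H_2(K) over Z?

Fix the vertex order v_0 < v_1 < v_2 and write every simplex with vertices in increasing order. Then dim K = 2 and the simplices of K are:

  0-simplices (3): [v_0], [v_1], [v_2]
  1-simplices (3): [v_0,v_1], [v_0,v_2], [v_1,v_2]
  2-simplices (1): [v_0,v_1,v_2]

so the chain groups are C_0 ≅ Z^3, C_1 ≅ Z^3, C_2 ≅ Z^1.

∂_1: C_1 → C_0 maps an edge to its endpoints' difference, ∂[p,q] = q − p. For instance
  ∂[v_0,v_2] = [v_2] − [v_0].
The 3×3 boundary matrix has rank 2 and Smith normal form diag(1,1).

The boundary map ∂_2: C_2 → C_1 acts by ∂[p,q,r] = [q,r] − [p,r] + [p,q]. For instance
  ∂[v_0,v_1,v_2] = [v_1,v_2] − [v_0,v_2] + [v_0,v_1].
As a 3×1 matrix over Z this has rank 1, with invariant factors (1).

From H_k ≅ ker(∂_k) / im(∂_{k+1}) we obtain:

  H_0: rank C_0 − rank ∂_1 = 3 − 2 = 1, and the invariant factors of ∂_1 are all 1, so H_0 = Z.
  H_1: rank ker ∂_1 − rank ∂_2 = (3 − 2) − 1 = 0, and the invariant factors of ∂_2 are all 1, so H_1 = 0.
  H_2: rank ker ∂_2 − rank ∂_3 = (1 − 1) − 0 = 0, and there is no ∂_3, so H_2 = 0.

(K is a triangulation of the 2-simplex.)

H_0 ≅ Z,  H_1 = 0,  H_2 = 0.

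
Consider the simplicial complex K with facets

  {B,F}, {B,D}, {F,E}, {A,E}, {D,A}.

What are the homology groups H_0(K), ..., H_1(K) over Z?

Fix the vertex order A < B < D < E < F and write every simplex with vertices in increasing order. Then dim K = 1 and the simplices of K are:

  0-simplices (5): A, B, D, E, F
  1-simplices (5): AD, AE, BD, BF, EF

Hence C_0 ≅ Z^5, C_1 ≅ Z^5.

Boundary ∂_1: C_1 → C_0 is given by ∂[p,q] = [q] − [p].
The 5×5 boundary matrix has rank 4 and Smith normal form diag(1,1,1,1).

From H_k ≅ ker(∂_k) / im(∂_{k+1}) we obtain:

  H_0: rank C_0 − rank ∂_1 = 5 − 4 = 1, and the invariant factors of ∂_1 are all 1, so H_0 = Z.
  H_1: rank ker ∂_1 − rank ∂_2 = (5 − 4) − 0 = 1, and there is no ∂_2, so H_1 = Z.

H_0 = Z,  H_1 = Z.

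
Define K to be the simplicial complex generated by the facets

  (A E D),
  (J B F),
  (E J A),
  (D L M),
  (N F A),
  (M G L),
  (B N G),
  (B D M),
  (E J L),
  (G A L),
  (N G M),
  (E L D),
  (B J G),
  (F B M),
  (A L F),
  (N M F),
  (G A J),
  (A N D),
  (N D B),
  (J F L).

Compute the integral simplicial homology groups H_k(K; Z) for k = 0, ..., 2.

H_0 = Z,  H_1 = Z ⊕ Z/2Z,  H_2 = 0.

We work with the vertex ordering A < B < D < E < F < G < J < L < M < N. The simplices of K, each written with vertices in increasing order, are:

  0-simplices (10): A, B, D, E, F, G, J, L, M, N
  1-simplices (30): AD, AE, AF, AG, AJ, AL, AN, BD, BF, BG, BJ, BM, BN, DE, DL, DM, DN, EJ, EL, FJ, FL, FM, FN, GJ, GL, GM, GN, JL, LM, MN
  2-simplices (20): ADE, ADN, AEJ, AFL, AFN, AGJ, AGL, BDM, BDN, BFJ, BFM, BGJ, BGN, DEL, DLM, EJL, FJL, FMN, GLM, GMN

giving chain groups C_0 ≅ Z^10, C_1 ≅ Z^30, C_2 ≅ Z^20.

∂_1: C_1 → C_0 sends each edge [p,q] (with p < q) to q − p. For instance
  ∂BM = M − B.
The resulting 10×30 matrix has rank 9, and its Smith normal form has invariant factors (1,1,1,1,1,1,1,1,1).

∂_2: C_2 → C_1 sends each 2-simplex [p,q,r] to [q,r] − [p,r] + [p,q]. For instance
  ∂GLM = LM − GM + GL,
  ∂AGL = GL − AL + AG.
As a 30×20 matrix over Z this has rank 20, with invariant factors (1,1,1,1,1,1,1,1,1,1,1,1,1,1,1,1,1,1,1,2).

Now H_k = ker ∂_k / im ∂_{k+1}, so:

  H_0: rank C_0 − rank ∂_1 = 10 − 9 = 1, and the invariant factors of ∂_1 are all 1, so H_0 = Z.
  H_1: rank ker ∂_1 − rank ∂_2 = (30 − 9) − 20 = 1, and ∂_2 has invariant factor 2 > 1, so H_1 = Z ⊕ Z/2Z.
  H_2: rank ker ∂_2 − rank ∂_3 = (20 − 20) − 0 = 0, and there is no ∂_3, so H_2 = 0.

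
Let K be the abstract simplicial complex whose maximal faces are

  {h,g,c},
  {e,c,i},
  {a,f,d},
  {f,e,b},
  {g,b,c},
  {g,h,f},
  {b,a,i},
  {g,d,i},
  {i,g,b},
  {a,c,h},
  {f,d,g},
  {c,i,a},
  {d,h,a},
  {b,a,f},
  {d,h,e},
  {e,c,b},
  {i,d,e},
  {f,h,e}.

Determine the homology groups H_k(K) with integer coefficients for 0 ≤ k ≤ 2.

Order the vertices as a < b < c < d < e < f < g < h < i. Listing each simplex with vertices in this order, K has dimension 2 with simplices:

  0-simplices (9): a, b, c, d, e, f, g, h, i
  1-simplices (27): ab, ac, ad, af, ah, ai, bc, be, bf, bg, bi, ce, cg, ch, ci, de, df, dg, dh, di, ef, eh, ei, fg, fh, gh, gi
  2-simplices (18): abf, abi, ach, aci, adf, adh, bce, bcg, bef, bgi, cei, cgh, deh, dei, dfg, dgi, efh, fgh

Hence C_0 ≅ Z^9, C_1 ≅ Z^27, C_2 ≅ Z^18.

∂_1: C_1 → C_0 maps an edge to its endpoints' difference, ∂[p,q] = q − p.
The 9×27 boundary matrix has rank 8 and Smith normal form diag(1,1,1,1,1,1,1,1).

∂_2: C_2 → C_1 sends each 2-simplex [p,q,r] to [q,r] − [p,r] + [p,q]. For instance
  ∂dei = ei − di + de,
  ∂fgh = gh − fh + fg.
The 27×18 boundary matrix has rank 18 and Smith normal form diag(1,1,1,1,1,1,1,1,1,1,1,1,1,1,1,1,1,2).

Reading off H_k = ker ∂_k / im ∂_{k+1}:

  H_0: rank C_0 − rank ∂_1 = 9 − 8 = 1, and the invariant factors of ∂_1 are all 1, so H_0 ≅ Z.
  H_1: rank ker ∂_1 − rank ∂_2 = (27 − 8) − 18 = 1, and ∂_2 has invariant factor 2 > 1, so H_1 ≅ Z ⊕ Z/2.
  H_2: rank ker ∂_2 − rank ∂_3 = (18 − 18) − 0 = 0, and there is no ∂_3, so H_2 ≅ 0.

As a check, the Euler characteristic is 9 − 27 + 18 = 0, which agrees with 1 − 1 + 0 = 0.
(K is a triangulation of the Klein bottle.)

H_0 ≅ Z,  H_1 ≅ Z ⊕ Z/2,  H_2 = 0.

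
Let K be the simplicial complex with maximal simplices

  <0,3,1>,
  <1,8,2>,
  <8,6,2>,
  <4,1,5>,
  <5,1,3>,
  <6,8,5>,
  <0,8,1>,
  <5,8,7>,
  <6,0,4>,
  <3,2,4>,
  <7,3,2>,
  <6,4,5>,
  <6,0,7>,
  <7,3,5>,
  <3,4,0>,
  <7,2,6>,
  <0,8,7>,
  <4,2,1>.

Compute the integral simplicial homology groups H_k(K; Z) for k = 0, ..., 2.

H_0 = Z,  H_1 = Z × Z/2,  H_2 = 0.

Order the vertices as 0 < 1 < 2 < 3 < 4 < 5 < 6 < 7 < 8. Listing each simplex with vertices in this order, K has dimension 2 with simplices:

  0-simplices (9): [0], [1], [2], [3], [4], [5], [6], [7], [8]
  1-simplices (27): (27 of them)
  2-simplices (18): [0,1,3], [0,1,8], [0,3,4], [0,4,6], [0,6,7], [0,7,8], [1,2,4], [1,2,8], [1,3,5], [1,4,5], [2,3,4], [2,3,7], [2,6,7], [2,6,8], [3,5,7], [4,5,6], [5,6,8], [5,7,8]

so the chain groups are C_0 ≅ Z^9, C_1 ≅ Z^27, C_2 ≅ Z^18.

The boundary map ∂_1: C_1 → C_0 is given by ∂[p,q] = [q] − [p]. For instance
  ∂[0,3] = [3] − [0].
The 9×27 boundary matrix has rank 8 and Smith normal form diag(1,1,1,1,1,1,1,1).

Boundary ∂_2: C_2 → C_1 acts by ∂[p,q,r] = [q,r] − [p,r] + [p,q]. For instance
  ∂[2,6,8] = [6,8] − [2,8] + [2,6],
  ∂[2,6,7] = [6,7] − [2,7] + [2,6].
This gives a 27×18 integer matrix of rank 18; reducing to Smith normal form yields diagonal entries (1,1,1,1,1,1,1,1,1,1,1,1,1,1,1,1,1,2).

From H_k ≅ ker(∂_k) / im(∂_{k+1}) we obtain:

  H_0: rank C_0 − rank ∂_1 = 9 − 8 = 1, and the invariant factors of ∂_1 are all 1, so H_0 ≅ Z.
  H_1: rank ker ∂_1 − rank ∂_2 = (27 − 8) − 18 = 1, and ∂_2 has invariant factor 2 > 1, so H_1 ≅ Z × Z/2.
  H_2: rank ker ∂_2 − rank ∂_3 = (18 − 18) − 0 = 0, and there is no ∂_3, so H_2 ≅ 0.

As a check, the Euler characteristic is 9 − 27 + 18 = 0, which agrees with 1 − 1 + 0 = 0.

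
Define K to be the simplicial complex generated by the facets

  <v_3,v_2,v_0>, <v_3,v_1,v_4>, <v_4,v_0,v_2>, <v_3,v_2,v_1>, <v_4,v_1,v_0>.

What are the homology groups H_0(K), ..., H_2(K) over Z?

H_0 = Z,  H_1 = Z,  H_2 = 0.

K has 5 vertices, 10 edges, 5 triangles.
rank ∂_0 = 0, rank ∂_1 = 4 ⇒ b_0 = 5 − 0 − 4 = 1; all invariant factors of ∂_1 are 1 so no torsion. So H_0 ≅ Z.
rank ∂_1 = 4, rank ∂_2 = 5 ⇒ b_1 = 10 − 4 − 5 = 1; all invariant factors of ∂_2 are 1 so no torsion. So H_1 ≅ Z.
rank ∂_2 = 5, rank ∂_3 = 0 ⇒ b_2 = 5 − 5 − 0 = 0. So H_2 ≅ 0.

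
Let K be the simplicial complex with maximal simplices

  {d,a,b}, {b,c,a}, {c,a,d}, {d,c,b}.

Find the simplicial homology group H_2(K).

We work with the vertex ordering a < b < c < d. The simplices of K, each written with vertices in increasing order, are:

  0-simplices (4): a, b, c, d
  1-simplices (6): ab, ac, ad, bc, bd, cd
  2-simplices (4): abc, abd, acd, bcd

so the chain groups are C_0 ≅ Z^4, C_1 ≅ Z^6, C_2 ≅ Z^4.

The boundary map ∂_1: C_1 → C_0 sends each edge [p,q] (with p < q) to q − p. For instance
  ∂bd = d − b.
The resulting 4×6 matrix has rank 3, and its Smith normal form has invariant factors (1,1,1).

∂_2: C_2 → C_1 maps a triangle to the signed sum of its edges. For instance
  ∂bcd = cd − bd + bc,
  ∂acd = cd − ad + ac.
The resulting 6×4 matrix has rank 3, and its Smith normal form has invariant factors (1,1,1).

Reading off H_k = ker ∂_k / im ∂_{k+1}:

  H_2: rank ker ∂_2 − rank ∂_3 = (4 − 3) − 0 = 1, and there is no ∂_3, so H_2 = Z.

H_2 ≅ Z.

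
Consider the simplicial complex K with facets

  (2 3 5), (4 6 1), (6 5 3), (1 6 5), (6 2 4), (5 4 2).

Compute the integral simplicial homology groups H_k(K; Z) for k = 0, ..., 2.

K has 6 vertices, 12 edges, 6 triangles.
rank ∂_0 = 0, rank ∂_1 = 5 ⇒ b_0 = 6 − 0 − 5 = 1; all invariant factors of ∂_1 are 1 so no torsion. So H_0 = Z.
rank ∂_1 = 5, rank ∂_2 = 6 ⇒ b_1 = 12 − 5 − 6 = 1; all invariant factors of ∂_2 are 1 so no torsion. So H_1 = Z.
rank ∂_2 = 6, rank ∂_3 = 0 ⇒ b_2 = 6 − 6 − 0 = 0. So H_2 = 0.

H_0 ≅ Z,  H_1 ≅ Z,  H_2 = 0.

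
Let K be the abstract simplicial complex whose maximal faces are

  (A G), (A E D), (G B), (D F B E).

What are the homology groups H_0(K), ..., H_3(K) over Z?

H_0 ≅ Z,  H_1 ≅ Z,  H_2 = 0,  H_3 = 0.

K has 6 vertices, 10 edges, 5 triangles, 1 3-simplex.
rank ∂_0 = 0, rank ∂_1 = 5 ⇒ b_0 = 6 − 0 − 5 = 1; all invariant factors of ∂_1 are 1 so no torsion. So H_0 ≅ Z.
rank ∂_1 = 5, rank ∂_2 = 4 ⇒ b_1 = 10 − 5 − 4 = 1; all invariant factors of ∂_2 are 1 so no torsion. So H_1 ≅ Z.
rank ∂_2 = 4, rank ∂_3 = 1 ⇒ b_2 = 5 − 4 − 1 = 0; all invariant factors of ∂_3 are 1 so no torsion. So H_2 ≅ 0.
rank ∂_3 = 1, rank ∂_4 = 0 ⇒ b_3 = 1 − 1 − 0 = 0. So H_3 ≅ 0.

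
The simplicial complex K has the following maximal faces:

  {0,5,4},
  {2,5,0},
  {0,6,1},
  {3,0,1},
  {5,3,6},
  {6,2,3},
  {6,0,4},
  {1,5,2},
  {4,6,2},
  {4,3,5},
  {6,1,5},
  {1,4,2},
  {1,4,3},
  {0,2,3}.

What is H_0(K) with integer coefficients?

H_0 = Z.

K has 7 vertices, 21 edges, 14 triangles.
rank ∂_0 = 0, rank ∂_1 = 6 ⇒ b_0 = 7 − 0 − 6 = 1; all invariant factors of ∂_1 are 1 so no torsion. So H_0 = Z.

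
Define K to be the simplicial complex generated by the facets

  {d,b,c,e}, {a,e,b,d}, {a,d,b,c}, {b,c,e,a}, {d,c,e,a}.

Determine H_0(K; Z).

H_0 ≅ Z.

K has 5 vertices, 10 edges, 10 triangles, 5 3-simplices.
rank ∂_0 = 0, rank ∂_1 = 4 ⇒ b_0 = 5 − 0 − 4 = 1; all invariant factors of ∂_1 are 1 so no torsion. So H_0 ≅ Z.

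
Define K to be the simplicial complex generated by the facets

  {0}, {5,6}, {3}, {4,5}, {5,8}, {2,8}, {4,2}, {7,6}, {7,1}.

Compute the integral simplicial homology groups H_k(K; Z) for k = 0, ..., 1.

H_0 ≅ Z^3,  H_1 ≅ Z.

We work with the vertex ordering 0 < 1 < 2 < 3 < 4 < 5 < 6 < 7 < 8. The simplices of K, each written with vertices in increasing order, are:

  0-simplices (9): [0], [1], [2], [3], [4], [5], [6], [7], [8]
  1-simplices (7): [1,7], [2,4], [2,8], [4,5], [5,6], [5,8], [6,7]

giving chain groups C_0 ≅ Z^9, C_1 ≅ Z^7.

Boundary ∂_1: C_1 → C_0 maps an edge to its endpoints' difference, ∂[p,q] = q − p.
The 9×7 boundary matrix has rank 6 and Smith normal form diag(1,1,1,1,1,1).

From H_k ≅ ker(∂_k) / im(∂_{k+1}) we obtain:

  H_0: rank C_0 − rank ∂_1 = 9 − 6 = 3, and the invariant factors of ∂_1 are all 1, so H_0 = Z^3.
  H_1: rank ker ∂_1 − rank ∂_2 = (7 − 6) − 0 = 1, and there is no ∂_2, so H_1 = Z.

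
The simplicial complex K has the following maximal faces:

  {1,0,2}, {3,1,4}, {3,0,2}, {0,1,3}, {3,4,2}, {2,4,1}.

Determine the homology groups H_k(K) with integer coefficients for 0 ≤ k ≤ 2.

H_0 ≅ Z,  H_1 = 0,  H_2 ≅ Z.

Take the total order 0 < 1 < 2 < 3 < 4 on the vertex set. Then K (dimension 2) consists of the simplices:

  0-simplices (5): [0], [1], [2], [3], [4]
  1-simplices (9): [0,1], [0,2], [0,3], [1,2], [1,3], [1,4], [2,3], [2,4], [3,4]
  2-simplices (6): [0,1,2], [0,1,3], [0,2,3], [1,2,4], [1,3,4], [2,3,4]

Hence C_0 ≅ Z^5, C_1 ≅ Z^9, C_2 ≅ Z^6.

The boundary map ∂_1: C_1 → C_0 maps an edge to its endpoints' difference, ∂[p,q] = q − p.
The resulting 5×9 matrix has rank 4, and its Smith normal form has invariant factors (1,1,1,1).

Boundary ∂_2: C_2 → C_1 sends each 2-simplex [p,q,r] to [q,r] − [p,r] + [p,q]. For instance
  ∂[2,3,4] = [3,4] − [2,4] + [2,3],
  ∂[0,1,2] = [1,2] − [0,2] + [0,1].
As a 9×6 matrix over Z this has rank 5, with invariant factors (1,1,1,1,1).

From H_k ≅ ker(∂_k) / im(∂_{k+1}) we obtain:

  H_0: rank C_0 − rank ∂_1 = 5 − 4 = 1, and the invariant factors of ∂_1 are all 1, so H_0 = Z.
  H_1: rank ker ∂_1 − rank ∂_2 = (9 − 4) − 5 = 0, and the invariant factors of ∂_2 are all 1, so H_1 = 0.
  H_2: rank ker ∂_2 − rank ∂_3 = (6 − 5) − 0 = 1, and there is no ∂_3, so H_2 = Z.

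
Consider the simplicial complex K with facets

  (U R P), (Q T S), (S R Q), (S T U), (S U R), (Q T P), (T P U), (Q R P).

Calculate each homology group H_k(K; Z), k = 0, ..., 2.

H_0 = Z,  H_1 = 0,  H_2 = Z.

Order the vertices as P < Q < R < S < T < U. Listing each simplex with vertices in this order, K has dimension 2 with simplices:

  0-simplices (6): P, Q, R, S, T, U
  1-simplices (12): PQ, PR, PT, PU, QR, QS, QT, RS, RU, ST, SU, TU
  2-simplices (8): PQR, PQT, PRU, PTU, QRS, QST, RSU, STU

giving chain groups C_0 ≅ Z^6, C_1 ≅ Z^12, C_2 ≅ Z^8.

∂_1: C_1 → C_0 sends each edge [p,q] (with p < q) to q − p. For instance
  ∂ST = T − S.
As a 6×12 matrix over Z this has rank 5, with invariant factors (1,1,1,1,1).

The boundary map ∂_2: C_2 → C_1 maps a triangle to the signed sum of its edges. For instance
  ∂PQR = QR − PR + PQ,
  ∂RSU = SU − RU + RS.
The 12×8 boundary matrix has rank 7 and Smith normal form diag(1,1,1,1,1,1,1).

Computing H_k = (kernel of ∂_k) / (image of ∂_{k+1}):

  H_0: rank C_0 − rank ∂_1 = 6 − 5 = 1, and the invariant factors of ∂_1 are all 1, so H_0 ≅ Z.
  H_1: rank ker ∂_1 − rank ∂_2 = (12 − 5) − 7 = 0, and the invariant factors of ∂_2 are all 1, so H_1 ≅ 0.
  H_2: rank ker ∂_2 − rank ∂_3 = (8 − 7) − 0 = 1, and there is no ∂_3, so H_2 ≅ Z.

As a check, the Euler characteristic is 6 − 12 + 8 = 2, which agrees with 1 − 0 + 1 = 2.
(K is a triangulation of the 2-sphere S^2.)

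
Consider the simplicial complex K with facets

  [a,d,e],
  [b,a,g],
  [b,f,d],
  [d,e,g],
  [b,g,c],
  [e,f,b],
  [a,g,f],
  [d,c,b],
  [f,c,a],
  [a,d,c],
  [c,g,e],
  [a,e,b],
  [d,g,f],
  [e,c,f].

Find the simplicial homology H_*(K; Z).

H_0 ≅ Z,  H_1 ≅ Z^2,  H_2 ≅ Z.

Order the vertices as a < b < c < d < e < f < g. Listing each simplex with vertices in this order, K has dimension 2 with simplices:

  0-simplices (7): a, b, c, d, e, f, g
  1-simplices (21): ab, ac, ad, ae, af, ag, bc, bd, be, bf, bg, cd, ce, cf, cg, de, df, dg, ef, eg, fg
  2-simplices (14): abe, abg, acd, acf, ade, afg, bcd, bcg, bdf, bef, cef, ceg, deg, dfg

giving chain groups C_0 ≅ Z^7, C_1 ≅ Z^21, C_2 ≅ Z^14.

∂_1: C_1 → C_0 is given by ∂[p,q] = [q] − [p].
The resulting 7×21 matrix has rank 6, and its Smith normal form has invariant factors (1,1,1,1,1,1).

The boundary map ∂_2: C_2 → C_1 acts by ∂[p,q,r] = [q,r] − [p,r] + [p,q]. For instance
  ∂deg = eg − dg + de,
  ∂bcd = cd − bd + bc.
As a 21×14 matrix over Z this has rank 13, with invariant factors (1,1,1,1,1,1,1,1,1,1,1,1,1).

Reading off H_k = ker ∂_k / im ∂_{k+1}:

  H_0: rank C_0 − rank ∂_1 = 7 − 6 = 1, and the invariant factors of ∂_1 are all 1, so H_0 ≅ Z.
  H_1: rank ker ∂_1 − rank ∂_2 = (21 − 6) − 13 = 2, and the invariant factors of ∂_2 are all 1, so H_1 ≅ Z^2.
  H_2: rank ker ∂_2 − rank ∂_3 = (14 − 13) − 0 = 1, and there is no ∂_3, so H_2 ≅ Z.

As a check, the Euler characteristic is 7 − 21 + 14 = 0, which agrees with 1 − 2 + 1 = 0.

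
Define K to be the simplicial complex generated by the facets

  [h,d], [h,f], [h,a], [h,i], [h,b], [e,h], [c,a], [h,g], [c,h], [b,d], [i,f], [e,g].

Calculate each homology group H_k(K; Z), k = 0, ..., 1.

H_0 = Z,  H_1 = Z^4.

Fix the vertex order a < b < c < d < e < f < g < h < i and write every simplex with vertices in increasing order. Then dim K = 1 and the simplices of K are:

  0-simplices (9): a, b, c, d, e, f, g, h, i
  1-simplices (12): ac, ah, bd, bh, ch, dh, eg, eh, fh, fi, gh, hi

giving chain groups C_0 ≅ Z^9, C_1 ≅ Z^12.

∂_1: C_1 → C_0 sends each edge [p,q] (with p < q) to q − p. For instance
  ∂fi = i − f.
As a 9×12 matrix over Z this has rank 8, with invariant factors (1,1,1,1,1,1,1,1).

From H_k ≅ ker(∂_k) / im(∂_{k+1}) we obtain:

  H_0: rank C_0 − rank ∂_1 = 9 − 8 = 1, and the invariant factors of ∂_1 are all 1, so H_0 = Z.
  H_1: rank ker ∂_1 − rank ∂_2 = (12 − 8) − 0 = 4, and there is no ∂_2, so H_1 = Z^4.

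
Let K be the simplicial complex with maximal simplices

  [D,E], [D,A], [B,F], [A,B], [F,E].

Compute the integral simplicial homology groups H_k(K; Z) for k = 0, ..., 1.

Take the total order A < B < D < E < F on the vertex set. Then K (dimension 1) consists of the simplices:

  0-simplices (5): A, B, D, E, F
  1-simplices (5): AB, AD, BF, DE, EF

Hence C_0 ≅ Z^5, C_1 ≅ Z^5.

The boundary map ∂_1: C_1 → C_0 maps an edge to its endpoints' difference, ∂[p,q] = q − p. For instance
  ∂DE = E − D.
The 5×5 boundary matrix has rank 4 and Smith normal form diag(1,1,1,1).

From H_k ≅ ker(∂_k) / im(∂_{k+1}) we obtain:

  H_0: rank C_0 − rank ∂_1 = 5 − 4 = 1, and the invariant factors of ∂_1 are all 1, so H_0 ≅ Z.
  H_1: rank ker ∂_1 − rank ∂_2 = (5 − 4) − 0 = 1, and there is no ∂_2, so H_1 ≅ Z.

H_0 = Z,  H_1 = Z.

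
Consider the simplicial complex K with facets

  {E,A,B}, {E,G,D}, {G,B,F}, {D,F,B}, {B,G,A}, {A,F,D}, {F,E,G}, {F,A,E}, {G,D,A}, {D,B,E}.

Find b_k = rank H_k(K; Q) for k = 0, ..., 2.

Order the vertices as A < B < D < E < F < G. Listing each simplex with vertices in this order, K has dimension 2 with simplices:

  0-simplices (6): A, B, D, E, F, G
  1-simplices (15): AB, AD, AE, AF, AG, BD, BE, BF, BG, DE, DF, DG, EF, EG, FG
  2-simplices (10): ABE, ABG, ADF, ADG, AEF, BDE, BDF, BFG, DEG, EFG

so the chain groups are C_0 ≅ Z^6, C_1 ≅ Z^15, C_2 ≅ Z^10.

∂_1: C_1 → C_0 maps an edge to its endpoints' difference, ∂[p,q] = q − p. For instance
  ∂EG = G − E.
The 6×15 boundary matrix has rank 5 and Smith normal form diag(1,1,1,1,1).

∂_2: C_2 → C_1 acts by ∂[p,q,r] = [q,r] − [p,r] + [p,q]. For instance
  ∂BDF = DF − BF + BD,
  ∂BFG = FG − BG + BF.
The 15×10 boundary matrix has rank 10 and Smith normal form diag(1,1,1,1,1,1,1,1,1,2).

Computing H_k = (kernel of ∂_k) / (image of ∂_{k+1}):

  H_0: rank C_0 − rank ∂_1 = 6 − 5 = 1, and the invariant factors of ∂_1 are all 1, so H_0 ≅ Z.
  H_1: rank ker ∂_1 − rank ∂_2 = (15 − 5) − 10 = 0, and ∂_2 has invariant factor 2 > 1, so H_1 ≅ Z/2.
  H_2: rank ker ∂_2 − rank ∂_3 = (10 − 10) − 0 = 0, and there is no ∂_3, so H_2 ≅ 0.

As a check, the Euler characteristic is 6 − 15 + 10 = 1, which agrees with 1 − 0 + 0 = 1.

Hence the Betti numbers are b_0 = 1, b_1 = 0, b_2 = 0.

b_0 = 1, b_1 = 0, b_2 = 0.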